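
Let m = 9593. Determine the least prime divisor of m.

53

9593 is odd.
Digit sum 26, not divisible by 3.
Ends in 3: not divisible by 5.
7: 9593 = 7·1370 + 3
11: 9593 = 11·872 + 1
13: 9593 = 13·737 + 12
17: 9593 = 17·564 + 5
19: 9593 = 19·504 + 17
23: 9593 = 23·417 + 2
29: 9593 = 29·330 + 23
31: 9593 = 31·309 + 14
37: 9593 = 37·259 + 10
41: 9593 = 41·233 + 40
43: 9593 = 43·223 + 4
47: 9593 = 47·204 + 5
53: 9593 = 53·181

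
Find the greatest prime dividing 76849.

76849 = 31 · 2479
2479 = 37 · 67
67 is prime.
So 76849 = 31 · 37 · 67; the largest prime factor is 67.

67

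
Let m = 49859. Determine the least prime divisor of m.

49859 is odd.
Digit sum 35, not divisible by 3.
Ends in 9: not divisible by 5.
7: 49859 = 7·7122 + 5
11: 49859 = 11·4532 + 7
13: 49859 = 13·3835 + 4
17: 49859 = 17·2932 + 15
19: 49859 = 19·2624 + 3
23: 49859 = 23·2167 + 18
29: 49859 = 29·1719 + 8
31: 49859 = 31·1608 + 11
37: 49859 = 37·1347 + 20
41: 49859 = 41·1216 + 3
43: 49859 = 43·1159 + 22
47: 49859 = 47·1060 + 39
53: 49859 = 53·940 + 39
59: 49859 = 59·845 + 4
61: 49859 = 61·817 + 22
67: 49859 = 67·744 + 11
71: 49859 = 71·702 + 17
73: 49859 = 73·683

73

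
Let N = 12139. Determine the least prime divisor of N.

61

12139 is odd.
Digit sum 16, not divisible by 3.
Ends in 9: not divisible by 5.
7: 12139 = 7·1734 + 1
11: 12139 = 11·1103 + 6
13: 12139 = 13·933 + 10
17: 12139 = 17·714 + 1
19: 12139 = 19·638 + 17
23: 12139 = 23·527 + 18
29: 12139 = 29·418 + 17
31: 12139 = 31·391 + 18
37: 12139 = 37·328 + 3
41: 12139 = 41·296 + 3
43: 12139 = 43·282 + 13
47: 12139 = 47·258 + 13
53: 12139 = 53·229 + 2
59: 12139 = 59·205 + 44
61: 12139 = 61·199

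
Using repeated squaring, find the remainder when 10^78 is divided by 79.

1

10^1 ≡ 10 (mod 79)
10^2 ≡ 10^2 = 100 ≡ 21 (mod 79)
10^4 ≡ 21^2 = 441 ≡ 46 (mod 79)
10^8 ≡ 46^2 = 2116 ≡ 62 (mod 79)
10^16 ≡ 62^2 = 3844 ≡ 52 (mod 79)
10^32 ≡ 52^2 = 2704 ≡ 18 (mod 79)
10^64 ≡ 18^2 = 324 ≡ 8 (mod 79)
78 = 64 + 8 + 4 + 2 in binary powers of 2.
So 10^78 ≡ 8 · 62 · 46 · 21 ≡ 1 (mod 79).
Since the result is 1, base 10 gives no evidence that 79 is composite.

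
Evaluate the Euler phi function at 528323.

Factor: 528323 = 37 · 109 · 131.
φ(528323) = (37−1) · (109−1) · (131−1) = 36 · 108 · 130 = 505440.

505440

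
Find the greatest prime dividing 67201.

67

67201 = 17 · 3953
3953 = 59 · 67
67 is prime.
So 67201 = 17 · 59 · 67; the largest prime factor is 67.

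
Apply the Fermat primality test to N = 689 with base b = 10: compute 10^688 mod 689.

10^1 ≡ 10 (mod 689)
10^2 ≡ 10^2 = 100 ≡ 100 (mod 689)
10^4 ≡ 100^2 = 10000 ≡ 354 (mod 689)
10^8 ≡ 354^2 = 125316 ≡ 607 (mod 689)
10^16 ≡ 607^2 = 368449 ≡ 523 (mod 689)
10^32 ≡ 523^2 = 273529 ≡ 685 (mod 689)
10^64 ≡ 685^2 = 469225 ≡ 16 (mod 689)
10^128 ≡ 16^2 = 256 ≡ 256 (mod 689)
10^256 ≡ 256^2 = 65536 ≡ 81 (mod 689)
10^512 ≡ 81^2 = 6561 ≡ 360 (mod 689)
688 = 512 + 128 + 32 + 16 in binary powers of 2.
So 10^688 ≡ 360 · 256 · 685 · 523 ≡ 16 (mod 689).
Since 16 ≠ 1, base 10 is a Fermat witness: 689 is composite.

16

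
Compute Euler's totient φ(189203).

Factor: 189203 = 7 · 151 · 179.
φ(189203) = (7−1) · (151−1) · (179−1) = 6 · 150 · 178 = 160200.

160200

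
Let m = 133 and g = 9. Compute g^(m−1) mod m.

106

9^1 ≡ 9 (mod 133)
9^2 ≡ 9^2 = 81 ≡ 81 (mod 133)
9^4 ≡ 81^2 = 6561 ≡ 44 (mod 133)
9^8 ≡ 44^2 = 1936 ≡ 74 (mod 133)
9^16 ≡ 74^2 = 5476 ≡ 23 (mod 133)
9^32 ≡ 23^2 = 529 ≡ 130 (mod 133)
9^64 ≡ 130^2 = 16900 ≡ 9 (mod 133)
9^128 ≡ 9^2 = 81 ≡ 81 (mod 133)
132 = 128 + 4 in binary powers of 2.
So 9^132 ≡ 81 · 44 ≡ 106 (mod 133).
Since 106 ≠ 1, base 9 is a Fermat witness: 133 is composite.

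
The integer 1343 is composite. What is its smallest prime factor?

1343 is odd.
Digit sum 11, not divisible by 3.
Ends in 3: not divisible by 5.
7: 1343 = 7·191 + 6
11: 1343 = 11·122 + 1
13: 1343 = 13·103 + 4
17: 1343 = 17·79

17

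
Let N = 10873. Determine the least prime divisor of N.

83

10873 is odd.
Digit sum 19, not divisible by 3.
Ends in 3: not divisible by 5.
7: 10873 = 7·1553 + 2
11: 10873 = 11·988 + 5
13: 10873 = 13·836 + 5
17: 10873 = 17·639 + 10
19: 10873 = 19·572 + 5
23: 10873 = 23·472 + 17
29: 10873 = 29·374 + 27
31: 10873 = 31·350 + 23
37: 10873 = 37·293 + 32
41: 10873 = 41·265 + 8
43: 10873 = 43·252 + 37
47: 10873 = 47·231 + 16
53: 10873 = 53·205 + 8
59: 10873 = 59·184 + 17
61: 10873 = 61·178 + 15
67: 10873 = 67·162 + 19
71: 10873 = 71·153 + 10
73: 10873 = 73·148 + 69
79: 10873 = 79·137 + 50
83: 10873 = 83·131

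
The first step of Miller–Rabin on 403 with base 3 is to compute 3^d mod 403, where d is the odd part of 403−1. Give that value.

170

403 − 1 = 402 = 2^1 · 201, so d = 201.
3^1 ≡ 3 (mod 403)
3^2 ≡ 3^2 = 9 ≡ 9 (mod 403)
3^4 ≡ 9^2 = 81 ≡ 81 (mod 403)
3^8 ≡ 81^2 = 6561 ≡ 113 (mod 403)
3^16 ≡ 113^2 = 12769 ≡ 276 (mod 403)
3^32 ≡ 276^2 = 76176 ≡ 9 (mod 403)
3^64 ≡ 9^2 = 81 ≡ 81 (mod 403)
3^128 ≡ 81^2 = 6561 ≡ 113 (mod 403)
201 = 128 + 64 + 8 + 1 in binary powers of 2.
So 3^201 ≡ 113 · 81 · 113 · 3 ≡ 170 (mod 403).
Squaring chain: 170; never reaches −1, so base 3 is a Miller–Rabin witness that 403 is composite.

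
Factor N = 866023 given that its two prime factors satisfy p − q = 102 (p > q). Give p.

Since p = q + 102, we have 866023 = q(q + 102), so q² + 102q − 866023 = 0.
Discriminant: 102² + 4·866023 = 10404 + 3464092 = 3474496; √3474496 = 1864.
q = (−102 + 1864)/2 = 881, and p = q + 102 = 983.
Check: 881 · 983 = 866023.

983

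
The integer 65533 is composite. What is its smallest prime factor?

65533 is odd.
Digit sum 22, not divisible by 3.
Ends in 3: not divisible by 5.
7: 65533 = 7·9361 + 6
11: 65533 = 11·5957 + 6
13: 65533 = 13·5041

13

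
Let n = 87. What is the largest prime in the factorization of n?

87 = 3 · 29
29 is prime.
So 87 = 3 · 29; the largest prime factor is 29.

29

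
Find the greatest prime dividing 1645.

1645 = 5 · 329
329 = 7 · 47
47 is prime.
So 1645 = 5 · 7 · 47; the largest prime factor is 47.

47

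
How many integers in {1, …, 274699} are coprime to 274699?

Factor: 274699 = 53 · 71 · 73.
φ(274699) = (53−1) · (71−1) · (73−1) = 52 · 70 · 72 = 262080.

262080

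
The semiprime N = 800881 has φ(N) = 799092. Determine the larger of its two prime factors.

907

φ(n) = (p−1)(q−1) = n − (p+q) + 1, so p + q = 800881 − 799092 + 1 = 1790.
p and q are the roots of t² − 1790t + 800881 = 0.
Discriminant: 1790² − 4·800881 = 3204100 − 3203524 = 576; √576 = 24.
q = (1790 − 24)/2 = 883, p = (1790 + 24)/2 = 907.
Check: 883 · 907 = 800881.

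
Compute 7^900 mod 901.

293

7^1 ≡ 7 (mod 901)
7^2 ≡ 7^2 = 49 ≡ 49 (mod 901)
7^4 ≡ 49^2 = 2401 ≡ 599 (mod 901)
7^8 ≡ 599^2 = 358801 ≡ 203 (mod 901)
7^16 ≡ 203^2 = 41209 ≡ 664 (mod 901)
7^32 ≡ 664^2 = 440896 ≡ 307 (mod 901)
7^64 ≡ 307^2 = 94249 ≡ 545 (mod 901)
7^128 ≡ 545^2 = 297025 ≡ 596 (mod 901)
7^256 ≡ 596^2 = 355216 ≡ 222 (mod 901)
7^512 ≡ 222^2 = 49284 ≡ 630 (mod 901)
900 = 512 + 256 + 128 + 4 in binary powers of 2.
So 7^900 ≡ 630 · 222 · 596 · 599 ≡ 293 (mod 901).
Since 293 ≠ 1, base 7 is a Fermat witness: 901 is composite.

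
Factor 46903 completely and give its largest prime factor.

89

46903 = 17 · 2759
2759 = 31 · 89
89 is prime.
So 46903 = 17 · 31 · 89; the largest prime factor is 89.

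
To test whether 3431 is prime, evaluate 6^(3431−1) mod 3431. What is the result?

1955

6^1 ≡ 6 (mod 3431)
6^2 ≡ 6^2 = 36 ≡ 36 (mod 3431)
6^4 ≡ 36^2 = 1296 ≡ 1296 (mod 3431)
6^8 ≡ 1296^2 = 1679616 ≡ 1857 (mod 3431)
6^16 ≡ 1857^2 = 3448449 ≡ 294 (mod 3431)
6^32 ≡ 294^2 = 86436 ≡ 661 (mod 3431)
6^64 ≡ 661^2 = 436921 ≡ 1184 (mod 3431)
6^128 ≡ 1184^2 = 1401856 ≡ 2008 (mod 3431)
6^256 ≡ 2008^2 = 4032064 ≡ 639 (mod 3431)
6^512 ≡ 639^2 = 408321 ≡ 32 (mod 3431)
6^1024 ≡ 32^2 = 1024 ≡ 1024 (mod 3431)
6^2048 ≡ 1024^2 = 1048576 ≡ 2121 (mod 3431)
3430 = 2048 + 1024 + 256 + 64 + 32 + 4 + 2 in binary powers of 2.
So 6^3430 ≡ 2121 · 1024 · 639 · 1184 · 661 · 1296 · 36 ≡ 1955 (mod 3431).
Since 1955 ≠ 1, base 6 is a Fermat witness: 3431 is composite.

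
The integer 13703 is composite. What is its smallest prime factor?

71

13703 is odd.
Digit sum 14, not divisible by 3.
Ends in 3: not divisible by 5.
7: 13703 = 7·1957 + 4
11: 13703 = 11·1245 + 8
13: 13703 = 13·1054 + 1
17: 13703 = 17·806 + 1
19: 13703 = 19·721 + 4
23: 13703 = 23·595 + 18
29: 13703 = 29·472 + 15
31: 13703 = 31·442 + 1
37: 13703 = 37·370 + 13
41: 13703 = 41·334 + 9
43: 13703 = 43·318 + 29
47: 13703 = 47·291 + 26
53: 13703 = 53·258 + 29
59: 13703 = 59·232 + 15
61: 13703 = 61·224 + 39
67: 13703 = 67·204 + 35
71: 13703 = 71·193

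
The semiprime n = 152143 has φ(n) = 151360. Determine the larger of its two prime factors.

431

φ(n) = (p−1)(q−1) = n − (p+q) + 1, so p + q = 152143 − 151360 + 1 = 784.
p and q are the roots of t² − 784t + 152143 = 0.
Discriminant: 784² − 4·152143 = 614656 − 608572 = 6084; √6084 = 78.
q = (784 − 78)/2 = 353, p = (784 + 78)/2 = 431.
Check: 353 · 431 = 152143.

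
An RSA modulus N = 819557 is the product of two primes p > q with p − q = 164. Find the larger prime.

991

Since p = q + 164, we have 819557 = q(q + 164), so q² + 164q − 819557 = 0.
Discriminant: 164² + 4·819557 = 26896 + 3278228 = 3305124; √3305124 = 1818.
q = (−164 + 1818)/2 = 827, and p = q + 164 = 991.
Check: 827 · 991 = 819557.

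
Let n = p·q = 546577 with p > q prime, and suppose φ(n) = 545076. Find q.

619

φ(n) = (p−1)(q−1) = n − (p+q) + 1, so p + q = 546577 − 545076 + 1 = 1502.
p and q are the roots of t² − 1502t + 546577 = 0.
Discriminant: 1502² − 4·546577 = 2256004 − 2186308 = 69696; √69696 = 264.
q = (1502 − 264)/2 = 619, p = (1502 + 264)/2 = 883.
Check: 619 · 883 = 546577.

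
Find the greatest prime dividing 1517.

1517 = 37 · 41
41 is prime.
So 1517 = 37 · 41; the largest prime factor is 41.

41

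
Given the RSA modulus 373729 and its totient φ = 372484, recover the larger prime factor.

φ(n) = (p−1)(q−1) = n − (p+q) + 1, so p + q = 373729 − 372484 + 1 = 1246.
p and q are the roots of t² − 1246t + 373729 = 0.
Discriminant: 1246² − 4·373729 = 1552516 − 1494916 = 57600; √57600 = 240.
q = (1246 − 240)/2 = 503, p = (1246 + 240)/2 = 743.
Check: 503 · 743 = 373729.

743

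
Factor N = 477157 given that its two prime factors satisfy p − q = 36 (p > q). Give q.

Since p = q + 36, we have 477157 = q(q + 36), so q² + 36q − 477157 = 0.
Discriminant: 36² + 4·477157 = 1296 + 1908628 = 1909924; √1909924 = 1382.
q = (−36 + 1382)/2 = 673, and p = q + 36 = 709.
Check: 673 · 709 = 477157.

673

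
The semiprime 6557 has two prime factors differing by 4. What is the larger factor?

Since p = q + 4, we have 6557 = q(q + 4), so q² + 4q − 6557 = 0.
Discriminant: 4² + 4·6557 = 16 + 26228 = 26244; √26244 = 162.
q = (−4 + 162)/2 = 79, and p = q + 4 = 83.
Check: 79 · 83 = 6557.

83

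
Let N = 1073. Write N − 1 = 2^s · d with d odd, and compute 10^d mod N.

1046

1073 − 1 = 1072 = 2^4 · 67, so d = 67.
10^1 ≡ 10 (mod 1073)
10^2 ≡ 10^2 = 100 ≡ 100 (mod 1073)
10^4 ≡ 100^2 = 10000 ≡ 343 (mod 1073)
10^8 ≡ 343^2 = 117649 ≡ 692 (mod 1073)
10^16 ≡ 692^2 = 478864 ≡ 306 (mod 1073)
10^32 ≡ 306^2 = 93636 ≡ 285 (mod 1073)
10^64 ≡ 285^2 = 81225 ≡ 750 (mod 1073)
67 = 64 + 2 + 1 in binary powers of 2.
So 10^67 ≡ 750 · 100 · 10 ≡ 1046 (mod 1073).
Squaring chain: 1046 → 729 → 306 → 285; never reaches −1, so base 10 is a Miller–Rabin witness that 1073 is composite.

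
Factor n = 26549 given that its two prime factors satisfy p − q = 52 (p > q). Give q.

Since p = q + 52, we have 26549 = q(q + 52), so q² + 52q − 26549 = 0.
Discriminant: 52² + 4·26549 = 2704 + 106196 = 108900; √108900 = 330.
q = (−52 + 330)/2 = 139, and p = q + 52 = 191.
Check: 139 · 191 = 26549.

139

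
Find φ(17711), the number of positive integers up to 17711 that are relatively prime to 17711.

Factor: 17711 = 89 · 199.
φ(17711) = (89−1) · (199−1) = 88 · 198 = 17424.

17424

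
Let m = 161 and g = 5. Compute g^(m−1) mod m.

5^1 ≡ 5 (mod 161)
5^2 ≡ 5^2 = 25 ≡ 25 (mod 161)
5^4 ≡ 25^2 = 625 ≡ 142 (mod 161)
5^8 ≡ 142^2 = 20164 ≡ 39 (mod 161)
5^16 ≡ 39^2 = 1521 ≡ 72 (mod 161)
5^32 ≡ 72^2 = 5184 ≡ 32 (mod 161)
5^64 ≡ 32^2 = 1024 ≡ 58 (mod 161)
5^128 ≡ 58^2 = 3364 ≡ 144 (mod 161)
160 = 128 + 32 in binary powers of 2.
So 5^160 ≡ 144 · 32 ≡ 100 (mod 161).
Since 100 ≠ 1, base 5 is a Fermat witness: 161 is composite.

100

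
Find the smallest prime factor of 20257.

47

20257 is odd.
Digit sum 16, not divisible by 3.
Ends in 7: not divisible by 5.
7: 20257 = 7·2893 + 6
11: 20257 = 11·1841 + 6
13: 20257 = 13·1558 + 3
17: 20257 = 17·1191 + 10
19: 20257 = 19·1066 + 3
23: 20257 = 23·880 + 17
29: 20257 = 29·698 + 15
31: 20257 = 31·653 + 14
37: 20257 = 37·547 + 18
41: 20257 = 41·494 + 3
43: 20257 = 43·471 + 4
47: 20257 = 47·431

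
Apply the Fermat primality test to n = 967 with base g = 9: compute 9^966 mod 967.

1

9^1 ≡ 9 (mod 967)
9^2 ≡ 9^2 = 81 ≡ 81 (mod 967)
9^4 ≡ 81^2 = 6561 ≡ 759 (mod 967)
9^8 ≡ 759^2 = 576081 ≡ 716 (mod 967)
9^16 ≡ 716^2 = 512656 ≡ 146 (mod 967)
9^32 ≡ 146^2 = 21316 ≡ 42 (mod 967)
9^64 ≡ 42^2 = 1764 ≡ 797 (mod 967)
9^128 ≡ 797^2 = 635209 ≡ 857 (mod 967)
9^256 ≡ 857^2 = 734449 ≡ 496 (mod 967)
9^512 ≡ 496^2 = 246016 ≡ 398 (mod 967)
966 = 512 + 256 + 128 + 64 + 4 + 2 in binary powers of 2.
So 9^966 ≡ 398 · 496 · 857 · 797 · 759 · 81 ≡ 1 (mod 967).
Since the result is 1, base 9 gives no evidence that 967 is composite.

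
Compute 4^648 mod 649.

4^1 ≡ 4 (mod 649)
4^2 ≡ 4^2 = 16 ≡ 16 (mod 649)
4^4 ≡ 16^2 = 256 ≡ 256 (mod 649)
4^8 ≡ 256^2 = 65536 ≡ 636 (mod 649)
4^16 ≡ 636^2 = 404496 ≡ 169 (mod 649)
4^32 ≡ 169^2 = 28561 ≡ 5 (mod 649)
4^64 ≡ 5^2 = 25 ≡ 25 (mod 649)
4^128 ≡ 25^2 = 625 ≡ 625 (mod 649)
4^256 ≡ 625^2 = 390625 ≡ 576 (mod 649)
4^512 ≡ 576^2 = 331776 ≡ 137 (mod 649)
648 = 512 + 128 + 8 in binary powers of 2.
So 4^648 ≡ 137 · 625 · 636 ≡ 559 (mod 649).
Since 559 ≠ 1, base 4 is a Fermat witness: 649 is composite.

559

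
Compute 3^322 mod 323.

264

3^1 ≡ 3 (mod 323)
3^2 ≡ 3^2 = 9 ≡ 9 (mod 323)
3^4 ≡ 9^2 = 81 ≡ 81 (mod 323)
3^8 ≡ 81^2 = 6561 ≡ 101 (mod 323)
3^16 ≡ 101^2 = 10201 ≡ 188 (mod 323)
3^32 ≡ 188^2 = 35344 ≡ 137 (mod 323)
3^64 ≡ 137^2 = 18769 ≡ 35 (mod 323)
3^128 ≡ 35^2 = 1225 ≡ 256 (mod 323)
3^256 ≡ 256^2 = 65536 ≡ 290 (mod 323)
322 = 256 + 64 + 2 in binary powers of 2.
So 3^322 ≡ 290 · 35 · 9 ≡ 264 (mod 323).
Since 264 ≠ 1, base 3 is a Fermat witness: 323 is composite.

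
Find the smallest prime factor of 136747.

136747 is odd.
Digit sum 28, not divisible by 3.
Ends in 7: not divisible by 5.
7: 136747 = 7·19535 + 2
11: 136747 = 11·12431 + 6
13: 136747 = 13·10519

13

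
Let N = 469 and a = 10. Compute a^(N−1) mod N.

92

10^1 ≡ 10 (mod 469)
10^2 ≡ 10^2 = 100 ≡ 100 (mod 469)
10^4 ≡ 100^2 = 10000 ≡ 151 (mod 469)
10^8 ≡ 151^2 = 22801 ≡ 289 (mod 469)
10^16 ≡ 289^2 = 83521 ≡ 39 (mod 469)
10^32 ≡ 39^2 = 1521 ≡ 114 (mod 469)
10^64 ≡ 114^2 = 12996 ≡ 333 (mod 469)
10^128 ≡ 333^2 = 110889 ≡ 205 (mod 469)
10^256 ≡ 205^2 = 42025 ≡ 284 (mod 469)
468 = 256 + 128 + 64 + 16 + 4 in binary powers of 2.
So 10^468 ≡ 284 · 205 · 333 · 39 · 151 ≡ 92 (mod 469).
Since 92 ≠ 1, base 10 is a Fermat witness: 469 is composite.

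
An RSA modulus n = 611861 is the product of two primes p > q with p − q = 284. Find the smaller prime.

653

Since p = q + 284, we have 611861 = q(q + 284), so q² + 284q − 611861 = 0.
Discriminant: 284² + 4·611861 = 80656 + 2447444 = 2528100; √2528100 = 1590.
q = (−284 + 1590)/2 = 653, and p = q + 284 = 937.
Check: 653 · 937 = 611861.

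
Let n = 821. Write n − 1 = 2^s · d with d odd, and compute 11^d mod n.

821 − 1 = 820 = 2^2 · 205, so d = 205.
11^1 ≡ 11 (mod 821)
11^2 ≡ 11^2 = 121 ≡ 121 (mod 821)
11^4 ≡ 121^2 = 14641 ≡ 684 (mod 821)
11^8 ≡ 684^2 = 467856 ≡ 707 (mod 821)
11^16 ≡ 707^2 = 499849 ≡ 681 (mod 821)
11^32 ≡ 681^2 = 463761 ≡ 717 (mod 821)
11^64 ≡ 717^2 = 514089 ≡ 143 (mod 821)
11^128 ≡ 143^2 = 20449 ≡ 745 (mod 821)
205 = 128 + 64 + 8 + 4 + 1 in binary powers of 2.
So 11^205 ≡ 745 · 143 · 707 · 684 · 11 ≡ 295 (mod 821).
Squaring chain: 295 → 820; reaches −1, so base 11 does not prove 821 composite.

295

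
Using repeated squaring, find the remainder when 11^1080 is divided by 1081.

11^1 ≡ 11 (mod 1081)
11^2 ≡ 11^2 = 121 ≡ 121 (mod 1081)
11^4 ≡ 121^2 = 14641 ≡ 588 (mod 1081)
11^8 ≡ 588^2 = 345744 ≡ 905 (mod 1081)
11^16 ≡ 905^2 = 819025 ≡ 708 (mod 1081)
11^32 ≡ 708^2 = 501264 ≡ 761 (mod 1081)
11^64 ≡ 761^2 = 579121 ≡ 786 (mod 1081)
11^128 ≡ 786^2 = 617796 ≡ 545 (mod 1081)
11^256 ≡ 545^2 = 297025 ≡ 831 (mod 1081)
11^512 ≡ 831^2 = 690561 ≡ 883 (mod 1081)
11^1024 ≡ 883^2 = 779689 ≡ 288 (mod 1081)
1080 = 1024 + 32 + 16 + 8 in binary powers of 2.
So 11^1080 ≡ 288 · 761 · 708 · 905 ≡ 581 (mod 1081).
Since 581 ≠ 1, base 11 is a Fermat witness: 1081 is composite.

581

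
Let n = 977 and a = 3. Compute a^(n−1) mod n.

3^1 ≡ 3 (mod 977)
3^2 ≡ 3^2 = 9 ≡ 9 (mod 977)
3^4 ≡ 9^2 = 81 ≡ 81 (mod 977)
3^8 ≡ 81^2 = 6561 ≡ 699 (mod 977)
3^16 ≡ 699^2 = 488601 ≡ 101 (mod 977)
3^32 ≡ 101^2 = 10201 ≡ 431 (mod 977)
3^64 ≡ 431^2 = 185761 ≡ 131 (mod 977)
3^128 ≡ 131^2 = 17161 ≡ 552 (mod 977)
3^256 ≡ 552^2 = 304704 ≡ 857 (mod 977)
3^512 ≡ 857^2 = 734449 ≡ 722 (mod 977)
976 = 512 + 256 + 128 + 64 + 16 in binary powers of 2.
So 3^976 ≡ 722 · 857 · 552 · 131 · 101 ≡ 1 (mod 977).
Since the result is 1, base 3 gives no evidence that 977 is composite.

1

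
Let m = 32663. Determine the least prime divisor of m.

32663 is odd.
Digit sum 20, not divisible by 3.
Ends in 3: not divisible by 5.
7: 32663 = 7·4666 + 1
11: 32663 = 11·2969 + 4
13: 32663 = 13·2512 + 7
17: 32663 = 17·1921 + 6
19: 32663 = 19·1719 + 2
23: 32663 = 23·1420 + 3
29: 32663 = 29·1126 + 9
31: 32663 = 31·1053 + 20
37: 32663 = 37·882 + 29
41: 32663 = 41·796 + 27
43: 32663 = 43·759 + 26
47: 32663 = 47·694 + 45
53: 32663 = 53·616 + 15
59: 32663 = 59·553 + 36
61: 32663 = 61·535 + 28
67: 32663 = 67·487 + 34
71: 32663 = 71·460 + 3
73: 32663 = 73·447 + 32
79: 32663 = 79·413 + 36
83: 32663 = 83·393 + 44
89: 32663 = 89·367

89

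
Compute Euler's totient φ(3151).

2992

Factor: 3151 = 23 · 137.
φ(3151) = (23−1) · (137−1) = 22 · 136 = 2992.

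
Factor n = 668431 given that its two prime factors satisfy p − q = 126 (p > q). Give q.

757

Since p = q + 126, we have 668431 = q(q + 126), so q² + 126q − 668431 = 0.
Discriminant: 126² + 4·668431 = 15876 + 2673724 = 2689600; √2689600 = 1640.
q = (−126 + 1640)/2 = 757, and p = q + 126 = 883.
Check: 757 · 883 = 668431.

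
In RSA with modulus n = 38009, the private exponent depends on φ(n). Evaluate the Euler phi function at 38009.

Factor: 38009 = 191 · 199.
φ(38009) = (191−1) · (199−1) = 190 · 198 = 37620.

37620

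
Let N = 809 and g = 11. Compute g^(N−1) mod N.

1

11^1 ≡ 11 (mod 809)
11^2 ≡ 11^2 = 121 ≡ 121 (mod 809)
11^4 ≡ 121^2 = 14641 ≡ 79 (mod 809)
11^8 ≡ 79^2 = 6241 ≡ 578 (mod 809)
11^16 ≡ 578^2 = 334084 ≡ 776 (mod 809)
11^32 ≡ 776^2 = 602176 ≡ 280 (mod 809)
11^64 ≡ 280^2 = 78400 ≡ 736 (mod 809)
11^128 ≡ 736^2 = 541696 ≡ 475 (mod 809)
11^256 ≡ 475^2 = 225625 ≡ 723 (mod 809)
11^512 ≡ 723^2 = 522729 ≡ 115 (mod 809)
808 = 512 + 256 + 32 + 8 in binary powers of 2.
So 11^808 ≡ 115 · 723 · 280 · 578 ≡ 1 (mod 809).
Since the result is 1, base 11 gives no evidence that 809 is composite.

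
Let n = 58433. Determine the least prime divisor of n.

71

58433 is odd.
Digit sum 23, not divisible by 3.
Ends in 3: not divisible by 5.
7: 58433 = 7·8347 + 4
11: 58433 = 11·5312 + 1
13: 58433 = 13·4494 + 11
17: 58433 = 17·3437 + 4
19: 58433 = 19·3075 + 8
23: 58433 = 23·2540 + 13
29: 58433 = 29·2014 + 27
31: 58433 = 31·1884 + 29
37: 58433 = 37·1579 + 10
41: 58433 = 41·1425 + 8
43: 58433 = 43·1358 + 39
47: 58433 = 47·1243 + 12
53: 58433 = 53·1102 + 27
59: 58433 = 59·990 + 23
61: 58433 = 61·957 + 56
67: 58433 = 67·872 + 9
71: 58433 = 71·823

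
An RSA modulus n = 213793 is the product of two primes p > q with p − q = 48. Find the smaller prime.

439

Since p = q + 48, we have 213793 = q(q + 48), so q² + 48q − 213793 = 0.
Discriminant: 48² + 4·213793 = 2304 + 855172 = 857476; √857476 = 926.
q = (−48 + 926)/2 = 439, and p = q + 48 = 487.
Check: 439 · 487 = 213793.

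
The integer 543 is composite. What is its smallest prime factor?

3

543 is odd.
Digit sum 12, divisible by 3.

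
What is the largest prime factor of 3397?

3397 = 43 · 79
79 is prime.
So 3397 = 43 · 79; the largest prime factor is 79.

79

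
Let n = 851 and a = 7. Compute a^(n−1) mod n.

255

7^1 ≡ 7 (mod 851)
7^2 ≡ 7^2 = 49 ≡ 49 (mod 851)
7^4 ≡ 49^2 = 2401 ≡ 699 (mod 851)
7^8 ≡ 699^2 = 488601 ≡ 127 (mod 851)
7^16 ≡ 127^2 = 16129 ≡ 811 (mod 851)
7^32 ≡ 811^2 = 657721 ≡ 749 (mod 851)
7^64 ≡ 749^2 = 561001 ≡ 192 (mod 851)
7^128 ≡ 192^2 = 36864 ≡ 271 (mod 851)
7^256 ≡ 271^2 = 73441 ≡ 255 (mod 851)
7^512 ≡ 255^2 = 65025 ≡ 349 (mod 851)
850 = 512 + 256 + 64 + 16 + 2 in binary powers of 2.
So 7^850 ≡ 349 · 255 · 192 · 811 · 49 ≡ 255 (mod 851).
Since 255 ≠ 1, base 7 is a Fermat witness: 851 is composite.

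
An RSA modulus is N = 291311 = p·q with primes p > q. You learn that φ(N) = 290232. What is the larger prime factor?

557

φ(n) = (p−1)(q−1) = n − (p+q) + 1, so p + q = 291311 − 290232 + 1 = 1080.
p and q are the roots of t² − 1080t + 291311 = 0.
Discriminant: 1080² − 4·291311 = 1166400 − 1165244 = 1156; √1156 = 34.
q = (1080 − 34)/2 = 523, p = (1080 + 34)/2 = 557.
Check: 523 · 557 = 291311.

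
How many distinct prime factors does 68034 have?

68034 = 2 · 34017
34017 = 3 · 11339
11339 = 17 · 667
667 = 23 · 29
68034 = 2 · 3 · 17 · 23 · 29, which has 5 distinct prime factors.

5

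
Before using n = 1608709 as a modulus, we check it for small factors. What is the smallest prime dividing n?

1608709 is odd.
Digit sum 31, not divisible by 3.
Ends in 9: not divisible by 5.
7: 1608709 = 7·229815 + 4
11: 1608709 = 11·146246 + 3
13: 1608709 = 13·123746 + 11
17: 1608709 = 17·94629 + 16
19: 1608709 = 19·84668 + 17
23: 1608709 = 23·69943 + 20
29: 1608709 = 29·55472 + 21
31: 1608709 = 31·51893 + 26
37: 1608709 = 37·43478 + 23
41: 1608709 = 41·39236 + 33
43: 1608709 = 43·37411 + 36
47: 1608709 = 47·34227 + 40
53: 1608709 = 53·30353

53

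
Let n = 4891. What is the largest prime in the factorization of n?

4891 = 67 · 73
73 is prime.
So 4891 = 67 · 73; the largest prime factor is 73.

73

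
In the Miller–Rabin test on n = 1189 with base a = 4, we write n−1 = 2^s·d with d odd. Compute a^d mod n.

1050

1189 − 1 = 1188 = 2^2 · 297, so d = 297.
4^1 ≡ 4 (mod 1189)
4^2 ≡ 4^2 = 16 ≡ 16 (mod 1189)
4^4 ≡ 16^2 = 256 ≡ 256 (mod 1189)
4^8 ≡ 256^2 = 65536 ≡ 141 (mod 1189)
4^16 ≡ 141^2 = 19881 ≡ 857 (mod 1189)
4^32 ≡ 857^2 = 734449 ≡ 836 (mod 1189)
4^64 ≡ 836^2 = 698896 ≡ 953 (mod 1189)
4^128 ≡ 953^2 = 908209 ≡ 1002 (mod 1189)
4^256 ≡ 1002^2 = 1004004 ≡ 488 (mod 1189)
297 = 256 + 32 + 8 + 1 in binary powers of 2.
So 4^297 ≡ 488 · 836 · 141 · 4 ≡ 1050 (mod 1189).
Squaring chain: 1050 → 297; never reaches −1, so base 4 is a Miller–Rabin witness that 1189 is composite.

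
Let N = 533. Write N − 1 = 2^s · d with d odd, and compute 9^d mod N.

533 − 1 = 532 = 2^2 · 133, so d = 133.
9^1 ≡ 9 (mod 533)
9^2 ≡ 9^2 = 81 ≡ 81 (mod 533)
9^4 ≡ 81^2 = 6561 ≡ 165 (mod 533)
9^8 ≡ 165^2 = 27225 ≡ 42 (mod 533)
9^16 ≡ 42^2 = 1764 ≡ 165 (mod 533)
9^32 ≡ 165^2 = 27225 ≡ 42 (mod 533)
9^64 ≡ 42^2 = 1764 ≡ 165 (mod 533)
9^128 ≡ 165^2 = 27225 ≡ 42 (mod 533)
133 = 128 + 4 + 1 in binary powers of 2.
So 9^133 ≡ 42 · 165 · 9 ≡ 9 (mod 533).
Squaring chain: 9 → 81; never reaches −1, so base 9 is a Miller–Rabin witness that 533 is composite.

9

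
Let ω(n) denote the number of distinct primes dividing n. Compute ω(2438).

3

2438 = 2 · 1219
1219 = 23 · 53
2438 = 2 · 23 · 53, which has 3 distinct prime factors.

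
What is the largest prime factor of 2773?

2773 = 47 · 59
59 is prime.
So 2773 = 47 · 59; the largest prime factor is 59.

59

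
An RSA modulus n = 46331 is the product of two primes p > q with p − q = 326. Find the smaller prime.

107

Since p = q + 326, we have 46331 = q(q + 326), so q² + 326q − 46331 = 0.
Discriminant: 326² + 4·46331 = 106276 + 185324 = 291600; √291600 = 540.
q = (−326 + 540)/2 = 107, and p = q + 326 = 433.
Check: 107 · 433 = 46331.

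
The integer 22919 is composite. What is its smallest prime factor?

22919 is odd.
Digit sum 23, not divisible by 3.
Ends in 9: not divisible by 5.
7: 22919 = 7·3274 + 1
11: 22919 = 11·2083 + 6
13: 22919 = 13·1763

13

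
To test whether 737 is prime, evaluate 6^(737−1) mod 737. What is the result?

16

6^1 ≡ 6 (mod 737)
6^2 ≡ 6^2 = 36 ≡ 36 (mod 737)
6^4 ≡ 36^2 = 1296 ≡ 559 (mod 737)
6^8 ≡ 559^2 = 312481 ≡ 730 (mod 737)
6^16 ≡ 730^2 = 532900 ≡ 49 (mod 737)
6^32 ≡ 49^2 = 2401 ≡ 190 (mod 737)
6^64 ≡ 190^2 = 36100 ≡ 724 (mod 737)
6^128 ≡ 724^2 = 524176 ≡ 169 (mod 737)
6^256 ≡ 169^2 = 28561 ≡ 555 (mod 737)
6^512 ≡ 555^2 = 308025 ≡ 696 (mod 737)
736 = 512 + 128 + 64 + 32 in binary powers of 2.
So 6^736 ≡ 696 · 169 · 724 · 190 ≡ 16 (mod 737).
Since 16 ≠ 1, base 6 is a Fermat witness: 737 is composite.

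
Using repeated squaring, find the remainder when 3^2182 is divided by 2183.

1302

3^1 ≡ 3 (mod 2183)
3^2 ≡ 3^2 = 9 ≡ 9 (mod 2183)
3^4 ≡ 9^2 = 81 ≡ 81 (mod 2183)
3^8 ≡ 81^2 = 6561 ≡ 12 (mod 2183)
3^16 ≡ 12^2 = 144 ≡ 144 (mod 2183)
3^32 ≡ 144^2 = 20736 ≡ 1089 (mod 2183)
3^64 ≡ 1089^2 = 1185921 ≡ 552 (mod 2183)
3^128 ≡ 552^2 = 304704 ≡ 1267 (mod 2183)
3^256 ≡ 1267^2 = 1605289 ≡ 784 (mod 2183)
3^512 ≡ 784^2 = 614656 ≡ 1233 (mod 2183)
3^1024 ≡ 1233^2 = 1520289 ≡ 921 (mod 2183)
3^2048 ≡ 921^2 = 848241 ≡ 1237 (mod 2183)
2182 = 2048 + 128 + 4 + 2 in binary powers of 2.
So 3^2182 ≡ 1237 · 1267 · 81 · 9 ≡ 1302 (mod 2183).
Since 1302 ≠ 1, base 3 is a Fermat witness: 2183 is composite.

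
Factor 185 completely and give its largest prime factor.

37

185 = 5 · 37
37 is prime.
So 185 = 5 · 37; the largest prime factor is 37.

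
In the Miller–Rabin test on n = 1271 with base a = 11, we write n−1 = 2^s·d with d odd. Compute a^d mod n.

998

1271 − 1 = 1270 = 2^1 · 635, so d = 635.
11^1 ≡ 11 (mod 1271)
11^2 ≡ 11^2 = 121 ≡ 121 (mod 1271)
11^4 ≡ 121^2 = 14641 ≡ 660 (mod 1271)
11^8 ≡ 660^2 = 435600 ≡ 918 (mod 1271)
11^16 ≡ 918^2 = 842724 ≡ 51 (mod 1271)
11^32 ≡ 51^2 = 2601 ≡ 59 (mod 1271)
11^64 ≡ 59^2 = 3481 ≡ 939 (mod 1271)
11^128 ≡ 939^2 = 881721 ≡ 918 (mod 1271)
11^256 ≡ 918^2 = 842724 ≡ 51 (mod 1271)
11^512 ≡ 51^2 = 2601 ≡ 59 (mod 1271)
635 = 512 + 64 + 32 + 16 + 8 + 2 + 1 in binary powers of 2.
So 11^635 ≡ 59 · 939 · 59 · 51 · 918 · 121 · 11 ≡ 998 (mod 1271).
Squaring chain: 998; never reaches −1, so base 11 is a Miller–Rabin witness that 1271 is composite.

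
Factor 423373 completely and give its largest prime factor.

423373 = 67 · 6319
6319 = 71 · 89
89 is prime.
So 423373 = 67 · 71 · 89; the largest prime factor is 89.

89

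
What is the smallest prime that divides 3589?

3589 is odd.
Digit sum 25, not divisible by 3.
Ends in 9: not divisible by 5.
7: 3589 = 7·512 + 5
11: 3589 = 11·326 + 3
13: 3589 = 13·276 + 1
17: 3589 = 17·211 + 2
19: 3589 = 19·188 + 17
23: 3589 = 23·156 + 1
29: 3589 = 29·123 + 22
31: 3589 = 31·115 + 24
37: 3589 = 37·97

37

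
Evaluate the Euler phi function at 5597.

Factor: 5597 = 29 · 193.
φ(5597) = (29−1) · (193−1) = 28 · 192 = 5376.

5376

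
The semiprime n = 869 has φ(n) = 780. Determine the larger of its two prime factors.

79

φ(n) = (p−1)(q−1) = n − (p+q) + 1, so p + q = 869 − 780 + 1 = 90.
p and q are the roots of t² − 90t + 869 = 0.
Discriminant: 90² − 4·869 = 8100 − 3476 = 4624; √4624 = 68.
q = (90 − 68)/2 = 11, p = (90 + 68)/2 = 79.
Check: 11 · 79 = 869.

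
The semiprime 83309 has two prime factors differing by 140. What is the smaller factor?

Since p = q + 140, we have 83309 = q(q + 140), so q² + 140q − 83309 = 0.
Discriminant: 140² + 4·83309 = 19600 + 333236 = 352836; √352836 = 594.
q = (−140 + 594)/2 = 227, and p = q + 140 = 367.
Check: 227 · 367 = 83309.

227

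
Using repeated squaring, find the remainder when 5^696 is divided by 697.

611

5^1 ≡ 5 (mod 697)
5^2 ≡ 5^2 = 25 ≡ 25 (mod 697)
5^4 ≡ 25^2 = 625 ≡ 625 (mod 697)
5^8 ≡ 625^2 = 390625 ≡ 305 (mod 697)
5^16 ≡ 305^2 = 93025 ≡ 324 (mod 697)
5^32 ≡ 324^2 = 104976 ≡ 426 (mod 697)
5^64 ≡ 426^2 = 181476 ≡ 256 (mod 697)
5^128 ≡ 256^2 = 65536 ≡ 18 (mod 697)
5^256 ≡ 18^2 = 324 ≡ 324 (mod 697)
5^512 ≡ 324^2 = 104976 ≡ 426 (mod 697)
696 = 512 + 128 + 32 + 16 + 8 in binary powers of 2.
So 5^696 ≡ 426 · 18 · 426 · 324 · 305 ≡ 611 (mod 697).
Since 611 ≠ 1, base 5 is a Fermat witness: 697 is composite.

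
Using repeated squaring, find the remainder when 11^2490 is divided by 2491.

11^1 ≡ 11 (mod 2491)
11^2 ≡ 11^2 = 121 ≡ 121 (mod 2491)
11^4 ≡ 121^2 = 14641 ≡ 2186 (mod 2491)
11^8 ≡ 2186^2 = 4778596 ≡ 858 (mod 2491)
11^16 ≡ 858^2 = 736164 ≡ 1319 (mod 2491)
11^32 ≡ 1319^2 = 1739761 ≡ 1043 (mod 2491)
11^64 ≡ 1043^2 = 1087849 ≡ 1773 (mod 2491)
11^128 ≡ 1773^2 = 3143529 ≡ 2378 (mod 2491)
11^256 ≡ 2378^2 = 5654884 ≡ 314 (mod 2491)
11^512 ≡ 314^2 = 98596 ≡ 1447 (mod 2491)
11^1024 ≡ 1447^2 = 2093809 ≡ 1369 (mod 2491)
11^2048 ≡ 1369^2 = 1874161 ≡ 929 (mod 2491)
2490 = 2048 + 256 + 128 + 32 + 16 + 8 + 2 in binary powers of 2.
So 11^2490 ≡ 929 · 314 · 2378 · 1043 · 1319 · 858 · 121 ≡ 1353 (mod 2491).
Since 1353 ≠ 1, base 11 is a Fermat witness: 2491 is composite.

1353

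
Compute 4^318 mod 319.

284

4^1 ≡ 4 (mod 319)
4^2 ≡ 4^2 = 16 ≡ 16 (mod 319)
4^4 ≡ 16^2 = 256 ≡ 256 (mod 319)
4^8 ≡ 256^2 = 65536 ≡ 141 (mod 319)
4^16 ≡ 141^2 = 19881 ≡ 103 (mod 319)
4^32 ≡ 103^2 = 10609 ≡ 82 (mod 319)
4^64 ≡ 82^2 = 6724 ≡ 25 (mod 319)
4^128 ≡ 25^2 = 625 ≡ 306 (mod 319)
4^256 ≡ 306^2 = 93636 ≡ 169 (mod 319)
318 = 256 + 32 + 16 + 8 + 4 + 2 in binary powers of 2.
So 4^318 ≡ 169 · 82 · 103 · 141 · 256 · 16 ≡ 284 (mod 319).
Since 284 ≠ 1, base 4 is a Fermat witness: 319 is composite.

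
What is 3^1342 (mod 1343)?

3^1 ≡ 3 (mod 1343)
3^2 ≡ 3^2 = 9 ≡ 9 (mod 1343)
3^4 ≡ 9^2 = 81 ≡ 81 (mod 1343)
3^8 ≡ 81^2 = 6561 ≡ 1189 (mod 1343)
3^16 ≡ 1189^2 = 1413721 ≡ 885 (mod 1343)
3^32 ≡ 885^2 = 783225 ≡ 256 (mod 1343)
3^64 ≡ 256^2 = 65536 ≡ 1072 (mod 1343)
3^128 ≡ 1072^2 = 1149184 ≡ 919 (mod 1343)
3^256 ≡ 919^2 = 844561 ≡ 1157 (mod 1343)
3^512 ≡ 1157^2 = 1338649 ≡ 1021 (mod 1343)
3^1024 ≡ 1021^2 = 1042441 ≡ 273 (mod 1343)
1342 = 1024 + 256 + 32 + 16 + 8 + 4 + 2 in binary powers of 2.
So 3^1342 ≡ 273 · 1157 · 256 · 885 · 1189 · 81 · 9 ≡ 648 (mod 1343).
Since 648 ≠ 1, base 3 is a Fermat witness: 1343 is composite.

648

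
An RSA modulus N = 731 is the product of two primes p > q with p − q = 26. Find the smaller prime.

17

Since p = q + 26, we have 731 = q(q + 26), so q² + 26q − 731 = 0.
Discriminant: 26² + 4·731 = 676 + 2924 = 3600; √3600 = 60.
q = (−26 + 60)/2 = 17, and p = q + 26 = 43.
Check: 17 · 43 = 731.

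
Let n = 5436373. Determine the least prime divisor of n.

37

5436373 is odd.
Digit sum 31, not divisible by 3.
Ends in 3: not divisible by 5.
7: 5436373 = 7·776624 + 5
11: 5436373 = 11·494215 + 8
13: 5436373 = 13·418182 + 7
17: 5436373 = 17·319786 + 11
19: 5436373 = 19·286124 + 17
23: 5436373 = 23·236364 + 1
29: 5436373 = 29·187461 + 4
31: 5436373 = 31·175366 + 27
37: 5436373 = 37·146929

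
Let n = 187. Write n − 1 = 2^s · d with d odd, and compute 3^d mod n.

187 − 1 = 186 = 2^1 · 93, so d = 93.
3^1 ≡ 3 (mod 187)
3^2 ≡ 3^2 = 9 ≡ 9 (mod 187)
3^4 ≡ 9^2 = 81 ≡ 81 (mod 187)
3^8 ≡ 81^2 = 6561 ≡ 16 (mod 187)
3^16 ≡ 16^2 = 256 ≡ 69 (mod 187)
3^32 ≡ 69^2 = 4761 ≡ 86 (mod 187)
3^64 ≡ 86^2 = 7396 ≡ 103 (mod 187)
93 = 64 + 16 + 8 + 4 + 1 in binary powers of 2.
So 3^93 ≡ 103 · 69 · 16 · 81 · 3 ≡ 148 (mod 187).
Squaring chain: 148; never reaches −1, so base 3 is a Miller–Rabin witness that 187 is composite.

148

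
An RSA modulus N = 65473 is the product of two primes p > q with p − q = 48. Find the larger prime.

281

Since p = q + 48, we have 65473 = q(q + 48), so q² + 48q − 65473 = 0.
Discriminant: 48² + 4·65473 = 2304 + 261892 = 264196; √264196 = 514.
q = (−48 + 514)/2 = 233, and p = q + 48 = 281.
Check: 233 · 281 = 65473.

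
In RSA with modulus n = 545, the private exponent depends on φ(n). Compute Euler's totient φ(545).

Factor: 545 = 5 · 109.
φ(545) = (5−1) · (109−1) = 4 · 108 = 432.

432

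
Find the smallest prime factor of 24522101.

83

24522101 is odd.
Digit sum 17, not divisible by 3.
Ends in 1: not divisible by 5.
7: 24522101 = 7·3503157 + 2
11: 24522101 = 11·2229281 + 10
13: 24522101 = 13·1886315 + 6
17: 24522101 = 17·1442476 + 9
19: 24522101 = 19·1290636 + 17
23: 24522101 = 23·1066178 + 7
29: 24522101 = 29·845589 + 20
31: 24522101 = 31·791035 + 16
37: 24522101 = 37·662759 + 18
41: 24522101 = 41·598100 + 1
43: 24522101 = 43·570281 + 18
47: 24522101 = 47·521746 + 39
53: 24522101 = 53·462681 + 8
59: 24522101 = 59·415628 + 49
61: 24522101 = 61·402001 + 40
67: 24522101 = 67·366001 + 34
71: 24522101 = 71·345381 + 50
73: 24522101 = 73·335919 + 14
79: 24522101 = 79·310406 + 27
83: 24522101 = 83·295447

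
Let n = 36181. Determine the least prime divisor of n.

36181 is odd.
Digit sum 19, not divisible by 3.
Ends in 1: not divisible by 5.
7: 36181 = 7·5168 + 5
11: 36181 = 11·3289 + 2
13: 36181 = 13·2783 + 2
17: 36181 = 17·2128 + 5
19: 36181 = 19·1904 + 5
23: 36181 = 23·1573 + 2
29: 36181 = 29·1247 + 18
31: 36181 = 31·1167 + 4
37: 36181 = 37·977 + 32
41: 36181 = 41·882 + 19
43: 36181 = 43·841 + 18
47: 36181 = 47·769 + 38
53: 36181 = 53·682 + 35
59: 36181 = 59·613 + 14
61: 36181 = 61·593 + 8
67: 36181 = 67·540 + 1
71: 36181 = 71·509 + 42
73: 36181 = 73·495 + 46
79: 36181 = 79·457 + 78
83: 36181 = 83·435 + 76
89: 36181 = 89·406 + 47
97: 36181 = 97·373

97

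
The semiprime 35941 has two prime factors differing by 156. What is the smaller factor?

127

Since p = q + 156, we have 35941 = q(q + 156), so q² + 156q − 35941 = 0.
Discriminant: 156² + 4·35941 = 24336 + 143764 = 168100; √168100 = 410.
q = (−156 + 410)/2 = 127, and p = q + 156 = 283.
Check: 127 · 283 = 35941.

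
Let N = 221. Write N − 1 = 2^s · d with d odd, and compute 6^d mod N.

221 − 1 = 220 = 2^2 · 55, so d = 55.
6^1 ≡ 6 (mod 221)
6^2 ≡ 6^2 = 36 ≡ 36 (mod 221)
6^4 ≡ 36^2 = 1296 ≡ 191 (mod 221)
6^8 ≡ 191^2 = 36481 ≡ 16 (mod 221)
6^16 ≡ 16^2 = 256 ≡ 35 (mod 221)
6^32 ≡ 35^2 = 1225 ≡ 120 (mod 221)
55 = 32 + 16 + 4 + 2 + 1 in binary powers of 2.
So 6^55 ≡ 120 · 35 · 191 · 36 · 6 ≡ 150 (mod 221).
Squaring chain: 150 → 179; never reaches −1, so base 6 is a Miller–Rabin witness that 221 is composite.

150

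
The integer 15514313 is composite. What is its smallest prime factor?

61

15514313 is odd.
Digit sum 23, not divisible by 3.
Ends in 3: not divisible by 5.
7: 15514313 = 7·2216330 + 3
11: 15514313 = 11·1410392 + 1
13: 15514313 = 13·1193408 + 9
17: 15514313 = 17·912606 + 11
19: 15514313 = 19·816542 + 15
23: 15514313 = 23·674535 + 8
29: 15514313 = 29·534976 + 9
31: 15514313 = 31·500461 + 22
37: 15514313 = 37·419305 + 28
41: 15514313 = 41·378397 + 36
43: 15514313 = 43·360797 + 42
47: 15514313 = 47·330091 + 36
53: 15514313 = 53·292722 + 47
59: 15514313 = 59·262954 + 27
61: 15514313 = 61·254333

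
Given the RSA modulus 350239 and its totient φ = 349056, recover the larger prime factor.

φ(n) = (p−1)(q−1) = n − (p+q) + 1, so p + q = 350239 − 349056 + 1 = 1184.
p and q are the roots of t² − 1184t + 350239 = 0.
Discriminant: 1184² − 4·350239 = 1401856 − 1400956 = 900; √900 = 30.
q = (1184 − 30)/2 = 577, p = (1184 + 30)/2 = 607.
Check: 577 · 607 = 350239.

607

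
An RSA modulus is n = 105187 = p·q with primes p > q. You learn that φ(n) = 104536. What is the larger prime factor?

φ(n) = (p−1)(q−1) = n − (p+q) + 1, so p + q = 105187 − 104536 + 1 = 652.
p and q are the roots of t² − 652t + 105187 = 0.
Discriminant: 652² − 4·105187 = 425104 − 420748 = 4356; √4356 = 66.
q = (652 − 66)/2 = 293, p = (652 + 66)/2 = 359.
Check: 293 · 359 = 105187.

359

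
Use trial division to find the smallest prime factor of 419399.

419399 is odd.
Digit sum 35, not divisible by 3.
Ends in 9: not divisible by 5.
7: 419399 = 7·59914 + 1
11: 419399 = 11·38127 + 2
13: 419399 = 13·32261 + 6
17: 419399 = 17·24670 + 9
19: 419399 = 19·22073 + 12
23: 419399 = 23·18234 + 17
29: 419399 = 29·14462 + 1
31: 419399 = 31·13529

31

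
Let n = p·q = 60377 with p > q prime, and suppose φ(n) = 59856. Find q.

φ(n) = (p−1)(q−1) = n − (p+q) + 1, so p + q = 60377 − 59856 + 1 = 522.
p and q are the roots of t² − 522t + 60377 = 0.
Discriminant: 522² − 4·60377 = 272484 − 241508 = 30976; √30976 = 176.
q = (522 − 176)/2 = 173, p = (522 + 176)/2 = 349.
Check: 173 · 349 = 60377.

173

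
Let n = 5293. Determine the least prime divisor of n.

67

5293 is odd.
Digit sum 19, not divisible by 3.
Ends in 3: not divisible by 5.
7: 5293 = 7·756 + 1
11: 5293 = 11·481 + 2
13: 5293 = 13·407 + 2
17: 5293 = 17·311 + 6
19: 5293 = 19·278 + 11
23: 5293 = 23·230 + 3
29: 5293 = 29·182 + 15
31: 5293 = 31·170 + 23
37: 5293 = 37·143 + 2
41: 5293 = 41·129 + 4
43: 5293 = 43·123 + 4
47: 5293 = 47·112 + 29
53: 5293 = 53·99 + 46
59: 5293 = 59·89 + 42
61: 5293 = 61·86 + 47
67: 5293 = 67·79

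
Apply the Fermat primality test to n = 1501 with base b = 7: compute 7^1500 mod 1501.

381

7^1 ≡ 7 (mod 1501)
7^2 ≡ 7^2 = 49 ≡ 49 (mod 1501)
7^4 ≡ 49^2 = 2401 ≡ 900 (mod 1501)
7^8 ≡ 900^2 = 810000 ≡ 961 (mod 1501)
7^16 ≡ 961^2 = 923521 ≡ 406 (mod 1501)
7^32 ≡ 406^2 = 164836 ≡ 1227 (mod 1501)
7^64 ≡ 1227^2 = 1505529 ≡ 26 (mod 1501)
7^128 ≡ 26^2 = 676 ≡ 676 (mod 1501)
7^256 ≡ 676^2 = 456976 ≡ 672 (mod 1501)
7^512 ≡ 672^2 = 451584 ≡ 1284 (mod 1501)
7^1024 ≡ 1284^2 = 1648656 ≡ 558 (mod 1501)
1500 = 1024 + 256 + 128 + 64 + 16 + 8 + 4 in binary powers of 2.
So 7^1500 ≡ 558 · 672 · 676 · 26 · 406 · 961 · 900 ≡ 381 (mod 1501).
Since 381 ≠ 1, base 7 is a Fermat witness: 1501 is composite.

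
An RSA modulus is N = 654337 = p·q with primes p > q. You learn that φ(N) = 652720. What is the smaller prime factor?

797

φ(n) = (p−1)(q−1) = n − (p+q) + 1, so p + q = 654337 − 652720 + 1 = 1618.
p and q are the roots of t² − 1618t + 654337 = 0.
Discriminant: 1618² − 4·654337 = 2617924 − 2617348 = 576; √576 = 24.
q = (1618 − 24)/2 = 797, p = (1618 + 24)/2 = 821.
Check: 797 · 821 = 654337.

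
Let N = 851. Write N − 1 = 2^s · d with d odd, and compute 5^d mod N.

851 − 1 = 850 = 2^1 · 425, so d = 425.
5^1 ≡ 5 (mod 851)
5^2 ≡ 5^2 = 25 ≡ 25 (mod 851)
5^4 ≡ 25^2 = 625 ≡ 625 (mod 851)
5^8 ≡ 625^2 = 390625 ≡ 16 (mod 851)
5^16 ≡ 16^2 = 256 ≡ 256 (mod 851)
5^32 ≡ 256^2 = 65536 ≡ 9 (mod 851)
5^64 ≡ 9^2 = 81 ≡ 81 (mod 851)
5^128 ≡ 81^2 = 6561 ≡ 604 (mod 851)
5^256 ≡ 604^2 = 364816 ≡ 588 (mod 851)
425 = 256 + 128 + 32 + 8 + 1 in binary powers of 2.
So 5^425 ≡ 588 · 604 · 9 · 16 · 5 ≡ 109 (mod 851).
Squaring chain: 109; never reaches −1, so base 5 is a Miller–Rabin witness that 851 is composite.

109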